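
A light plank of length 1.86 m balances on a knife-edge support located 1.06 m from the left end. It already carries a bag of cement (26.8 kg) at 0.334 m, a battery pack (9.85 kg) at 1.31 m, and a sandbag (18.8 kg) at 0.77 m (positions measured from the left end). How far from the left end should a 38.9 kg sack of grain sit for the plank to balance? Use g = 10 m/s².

Sum moments about the knife-edge support (at 1.06 m from the left end) (the support reaction has zero arm there).
Bag of cement: 26.8 × 10 = 268 N down at 0.334 m → arm 0.726 m, τ = 268 × 0.726 = 194.6 N·m counterclockwise.
Battery pack: 9.85 × 10 = 98.5 N down at 1.31 m → arm 0.25 m, τ = 98.5 × 0.25 = 24.62 N·m clockwise.
Sandbag: 18.8 × 10 = 188 N down at 0.77 m → arm 0.29 m, τ = 188 × 0.29 = 54.52 N·m counterclockwise.
Net moment of existing loads = 224.5 N·m counterclockwise.
The sack of grain weighs 38.9 × 10 = 389 N and must supply an equal clockwise moment, so its lever arm about the knife-edge support is 224.5 / 389 = 0.577 m.
That puts it at 1.06 + 0.577 = 1.64 m from the left end.

x ≈ 1.64 m from the left end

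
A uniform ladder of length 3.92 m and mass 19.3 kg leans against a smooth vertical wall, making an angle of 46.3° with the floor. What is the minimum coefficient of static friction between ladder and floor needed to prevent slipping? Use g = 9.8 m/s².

Sum moments about the foot of the ladder (the floor normal and friction both act there and drop out).
Ladder weight 19.3×9.8 = 189.1 N acts at 1.96 m along the ladder; its horizontal arm is 1.96·cos46.3° = 1.354 m → τ = 256 N·m clockwise.
Wall normal N acts horizontally at the top; its moment arm is the height L sinθ = 3.92·sin46.3° = 2.834 m, counterclockwise.
Balancing moments: N × 2.834 = 256, giving N = 90.33 N.
ΣFx = 0 ⇒ f = N_wall = 90.33 N. ΣFy = 0 ⇒ N_floor = 189.1 N.
μ_min = f / N_floor = 90.33 / 189.1 = 0.478.

μ_min ≈ 0.478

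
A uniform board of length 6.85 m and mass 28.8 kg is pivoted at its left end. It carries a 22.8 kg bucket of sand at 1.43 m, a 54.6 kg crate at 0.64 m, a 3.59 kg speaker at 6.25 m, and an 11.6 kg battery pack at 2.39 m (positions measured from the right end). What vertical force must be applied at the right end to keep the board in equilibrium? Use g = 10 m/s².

Choose the left end as the axis so the unknown pivot reaction has zero arm there.
Beam weight: 28.8 × 10 = 288 N down at 3.425 m → arm 3.425 m, τ = 288 × 3.425 = 986.4 N·m clockwise.
Bucket of sand: 22.8 × 10 = 228 N down at 1.43 m → arm 5.42 m, τ = 228 × 5.42 = 1236 N·m clockwise.
Crate: 54.6 × 10 = 546 N down at 0.64 m → arm 6.21 m, τ = 546 × 6.21 = 3391 N·m clockwise.
Speaker: 3.59 × 10 = 35.9 N down at 6.25 m → arm 0.6 m, τ = 35.9 × 0.6 = 21.54 N·m clockwise.
Battery pack: 11.6 × 10 = 116 N down at 2.39 m → arm 4.46 m, τ = 116 × 4.46 = 517.4 N·m clockwise.
Net moment of the loads = 6152 N·m clockwise.
The upward force F acts at the right end, arm 6.85 m, giving F × 6.85 counterclockwise.
Στ = 0 ⇒ F × 6.85 = 6152 ⇒ F = 6152 / 6.85 = 898 N.

F ≈ 898 N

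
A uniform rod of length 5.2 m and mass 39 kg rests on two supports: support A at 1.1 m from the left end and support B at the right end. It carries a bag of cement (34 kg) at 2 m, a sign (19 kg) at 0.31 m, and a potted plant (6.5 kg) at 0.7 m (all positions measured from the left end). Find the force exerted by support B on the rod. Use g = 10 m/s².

About support A:
Beam weight: 39 × 10 = 390 N down at 2.6 m → arm 1.5 m, τ = 390 × 1.5 = 585 N·m clockwise.
Bag of cement: 34 × 10 = 340 N down at 2 m → arm 0.9 m, τ = 340 × 0.9 = 306 N·m clockwise.
Sign: 19 × 10 = 190 N down at 0.31 m → arm 0.79 m, τ = 190 × 0.79 = 150.1 N·m counterclockwise.
Potted plant: 6.5 × 10 = 65 N down at 0.7 m → arm 0.4 m, τ = 65 × 0.4 = 26 N·m counterclockwise.
Net load moment about support A = 714.9 N·m clockwise.
Reaction R at support B is upward at 5.2 m, arm 4.1 m → moment R × 4.1 counterclockwise.
Balancing moments: R × 4.1 = 714.9, giving R = 174 N.

R_B ≈ 174 N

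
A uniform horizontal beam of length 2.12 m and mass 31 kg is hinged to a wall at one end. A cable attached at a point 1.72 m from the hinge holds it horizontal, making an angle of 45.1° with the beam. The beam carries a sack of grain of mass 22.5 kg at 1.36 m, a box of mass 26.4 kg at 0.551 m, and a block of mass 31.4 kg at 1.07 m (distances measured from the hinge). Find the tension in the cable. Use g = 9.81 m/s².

Choose the hinge as the axis so the unknown hinge reaction has zero arm there.
Beam weight: 31 × 9.81 = 304.1 N down at 1.06 m → arm 1.06 m, τ = 304.1 × 1.06 = 322.3 N·m clockwise.
Sack of grain: 22.5 × 9.81 = 220.7 N down at 1.36 m → arm 1.36 m, τ = 220.7 × 1.36 = 300.2 N·m clockwise.
Box: 26.4 × 9.81 = 259 N down at 0.551 m → arm 0.551 m, τ = 259 × 0.551 = 142.7 N·m clockwise.
Block: 31.4 × 9.81 = 308 N down at 1.07 m → arm 1.07 m, τ = 308 × 1.07 = 329.6 N·m clockwise.
Total clockwise load moment = 1095 N·m.
The cable tension T acts at 1.72 m; only its component perpendicular to the beam, T sinθ, produces torque. sin 45.1° = 0.7083.
Στ = 0 ⇒ T × 1.72 × 0.7083 = 1095 ⇒ T = 1095 / 1.218 = 899 N.

T ≈ 899 N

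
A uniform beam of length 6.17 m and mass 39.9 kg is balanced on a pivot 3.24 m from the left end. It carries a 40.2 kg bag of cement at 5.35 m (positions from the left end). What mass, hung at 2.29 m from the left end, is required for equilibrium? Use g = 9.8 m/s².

Sum moments about the pivot (at 3.24 m from the left end) (the support reaction has zero arm there).
Beam weight: 39.9 × 9.8 = 391 N down at 3.085 m → arm 0.155 m, τ = 391 × 0.155 = 60.6 N·m counterclockwise.
Bag of cement: 40.2 × 9.8 = 394 N down at 5.35 m → arm 2.11 m, τ = 394 × 2.11 = 831.3 N·m clockwise.
Net moment of known loads = 770.7 N·m clockwise.
An unknown mass m at 2.29 m has arm 0.95 m; its moment is m·g·0.95 counterclockwise.
For rotational equilibrium, m × 9.8 × 0.95 = 770.7, so m = 770.7 / (9.8 × 0.95) = 82.8 kg.

m ≈ 82.8 kg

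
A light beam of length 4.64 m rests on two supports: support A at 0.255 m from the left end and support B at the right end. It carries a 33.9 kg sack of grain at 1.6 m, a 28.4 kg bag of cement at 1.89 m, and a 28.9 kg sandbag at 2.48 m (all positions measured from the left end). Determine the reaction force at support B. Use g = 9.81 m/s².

R_B ≈ 350 N

Take moments about support A.
Sack of grain: 33.9 × 9.81 = 332.6 N down at 1.6 m → arm 1.345 m, τ = 332.6 × 1.345 = 447.3 N·m clockwise.
Bag of cement: 28.4 × 9.81 = 278.6 N down at 1.89 m → arm 1.635 m, τ = 278.6 × 1.635 = 455.5 N·m clockwise.
Sandbag: 28.9 × 9.81 = 283.5 N down at 2.48 m → arm 2.225 m, τ = 283.5 × 2.225 = 630.8 N·m clockwise.
Net load moment about support A = 1534 N·m clockwise.
Reaction R at support B is upward at 4.64 m, arm 4.385 m → moment R × 4.385 counterclockwise.
Balancing moments: R × 4.385 = 1534, giving R = 350 N.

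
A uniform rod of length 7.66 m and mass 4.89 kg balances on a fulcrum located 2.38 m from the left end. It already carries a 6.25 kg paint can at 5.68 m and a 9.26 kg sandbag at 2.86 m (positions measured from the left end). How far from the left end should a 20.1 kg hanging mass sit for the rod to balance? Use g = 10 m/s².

Choose the fulcrum (at 2.38 m from the left end) as the axis so the support reaction has zero arm there.
Beam weight: 4.89 × 10 = 48.9 N down at 3.83 m → arm 1.45 m, τ = 48.9 × 1.45 = 70.91 N·m clockwise.
Paint can: 6.25 × 10 = 62.5 N down at 5.68 m → arm 3.3 m, τ = 62.5 × 3.3 = 206.2 N·m clockwise.
Sandbag: 9.26 × 10 = 92.6 N down at 2.86 m → arm 0.48 m, τ = 92.6 × 0.48 = 44.45 N·m clockwise.
Net moment of existing loads = 321.6 N·m clockwise.
The hanging mass weighs 20.1 × 10 = 201 N and must supply an equal counterclockwise moment, so its lever arm about the fulcrum is 321.6 / 201 = 1.6 m.
That puts it at 2.38 − 1.6 = 0.78 m from the left end.

x ≈ 0.78 m from the left end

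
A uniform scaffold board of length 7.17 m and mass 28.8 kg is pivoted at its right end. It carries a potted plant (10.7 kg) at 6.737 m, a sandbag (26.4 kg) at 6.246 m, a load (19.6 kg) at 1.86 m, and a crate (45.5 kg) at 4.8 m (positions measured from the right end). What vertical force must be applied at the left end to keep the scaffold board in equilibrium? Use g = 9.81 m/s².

Take moments about the right end.
Beam weight: 28.8 × 9.81 = 282.5 N down at 3.585 m → arm 3.585 m, τ = 282.5 × 3.585 = 1013 N·m counterclockwise.
Potted plant: 10.7 × 9.81 = 105 N down at 6.737 m → arm 6.737 m, τ = 105 × 6.737 = 707.4 N·m counterclockwise.
Sandbag: 26.4 × 9.81 = 259 N down at 6.246 m → arm 6.246 m, τ = 259 × 6.246 = 1618 N·m counterclockwise.
Load: 19.6 × 9.81 = 192.3 N down at 1.86 m → arm 1.86 m, τ = 192.3 × 1.86 = 357.7 N·m counterclockwise.
Crate: 45.5 × 9.81 = 446.4 N down at 4.8 m → arm 4.8 m, τ = 446.4 × 4.8 = 2143 N·m counterclockwise.
Net moment of the loads = 5839 N·m counterclockwise.
The upward force F acts at the left end, arm 7.17 m, giving F × 7.17 clockwise.
Balancing moments: F × 7.17 = 5839, giving F = 5839 / 7.17 = 814 N.

F ≈ 814 N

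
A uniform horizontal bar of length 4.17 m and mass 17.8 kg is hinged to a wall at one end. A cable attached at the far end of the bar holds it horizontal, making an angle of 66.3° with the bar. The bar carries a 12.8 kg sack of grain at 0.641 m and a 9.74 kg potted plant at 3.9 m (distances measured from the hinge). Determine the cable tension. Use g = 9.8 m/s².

Take moments about the hinge.
Beam weight: 17.8 × 9.8 = 174.4 N down at 2.085 m → arm 2.085 m, τ = 174.4 × 2.085 = 363.6 N·m clockwise.
Sack of grain: 12.8 × 9.8 = 125.4 N down at 0.641 m → arm 0.641 m, τ = 125.4 × 0.641 = 80.38 N·m clockwise.
Potted plant: 9.74 × 9.8 = 95.45 N down at 3.9 m → arm 3.9 m, τ = 95.45 × 3.9 = 372.3 N·m clockwise.
Total clockwise load moment = 816.3 N·m.
The cable tension T acts at 4.17 m; only its component perpendicular to the bar, T sinθ, produces torque. sin 66.3° = 0.9157.
Στ = 0 ⇒ T × 4.17 × 0.9157 = 816.3 ⇒ T = 816.3 / 3.818 = 214 N.

T ≈ 214 N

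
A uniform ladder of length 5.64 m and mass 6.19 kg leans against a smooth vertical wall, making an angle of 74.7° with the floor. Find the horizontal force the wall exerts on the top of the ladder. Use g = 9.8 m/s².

Choose the foot of the ladder as the axis so the floor normal and friction both act there and drop out.
Ladder weight 6.19×9.8 = 60.66 N acts at 2.82 m along the ladder; its horizontal arm is 2.82·cos74.7° = 0.7441 m → τ = 45.14 N·m clockwise.
Wall normal N acts horizontally at the top; its moment arm is the height L sinθ = 5.64·sin74.7° = 5.44 m, counterclockwise.
Setting net torque to zero: N × 5.44 = 45.14 → N = 8.3 N.

N_wall ≈ 8.3 N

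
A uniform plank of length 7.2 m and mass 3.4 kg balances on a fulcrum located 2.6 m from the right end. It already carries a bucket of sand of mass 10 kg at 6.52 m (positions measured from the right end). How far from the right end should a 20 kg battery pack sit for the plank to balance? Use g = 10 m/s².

x ≈ 0.47 m from the right end

Taking torques about the fulcrum (at 2.6 m from the right end):
Beam weight: 3.4 × 10 = 34 N down at 3.6 m → arm 1 m, τ = 34 × 1 = 34 N·m counterclockwise.
Bucket of sand: 10 × 10 = 100 N down at 6.52 m → arm 3.92 m, τ = 100 × 3.92 = 392 N·m counterclockwise.
Net moment of existing loads = 426 N·m counterclockwise.
The battery pack weighs 20 × 10 = 200 N and must supply an equal clockwise moment, so its lever arm about the fulcrum is 426 / 200 = 2.13 m.
That puts it at 2.6 − 2.13 = 0.47 m from the right end.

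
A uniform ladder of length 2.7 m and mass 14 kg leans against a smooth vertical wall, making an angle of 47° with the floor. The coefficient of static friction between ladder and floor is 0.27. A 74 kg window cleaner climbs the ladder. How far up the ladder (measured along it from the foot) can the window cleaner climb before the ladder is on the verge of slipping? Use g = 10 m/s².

Take moments about the foot of the ladder.
Ladder weight 14×10 = 140 N acts at 1.35 m along the ladder; its horizontal arm is 1.35·cos47° = 0.9207 m → τ = 128.9 N·m clockwise.
Window cleaner weight 74×10 = 740 N at distance d → arm d·cos47° → τ = 740·d·0.682 clockwise.
Wall normal N at the top has arm L sinθ = 1.975 m counterclockwise, so Στ = 0 gives N·1.975 = 128.9 + 504.7·d.
ΣFy = 0 ⇒ N_floor = 880 N, so the maximum friction is μ_s·N_floor = 0.27×880 = 237.6 N. ΣFx = 0 ⇒ N_wall = f, so at the slipping point N = 237.6 N.
Substituting: 237.6×1.975 = 128.9 + 504.7·d ⇒ d = (469.3 − 128.9) / 504.7 = 0.674 m.

d ≈ 0.674 m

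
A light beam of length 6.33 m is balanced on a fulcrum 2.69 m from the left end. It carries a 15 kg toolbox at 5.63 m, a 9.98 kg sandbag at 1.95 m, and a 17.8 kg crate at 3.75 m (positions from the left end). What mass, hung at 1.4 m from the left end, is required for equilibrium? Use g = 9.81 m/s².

m ≈ 43.1 kg

Choose the fulcrum (at 2.69 m from the left end) as the axis so the support reaction has zero arm there.
Toolbox: 15 × 9.81 = 147.2 N down at 5.63 m → arm 2.94 m, τ = 147.2 × 2.94 = 432.8 N·m clockwise.
Sandbag: 9.98 × 9.81 = 97.9 N down at 1.95 m → arm 0.74 m, τ = 97.9 × 0.74 = 72.45 N·m counterclockwise.
Crate: 17.8 × 9.81 = 174.6 N down at 3.75 m → arm 1.06 m, τ = 174.6 × 1.06 = 185.1 N·m clockwise.
Net moment of known loads = 545.5 N·m clockwise.
An unknown mass m at 1.4 m has arm 1.29 m; its moment is m·g·1.29 counterclockwise.
Στ = 0 ⇒ m × 9.81 × 1.29 = 545.5 ⇒ m = 545.5 / (9.81 × 1.29) = 43.1 kg.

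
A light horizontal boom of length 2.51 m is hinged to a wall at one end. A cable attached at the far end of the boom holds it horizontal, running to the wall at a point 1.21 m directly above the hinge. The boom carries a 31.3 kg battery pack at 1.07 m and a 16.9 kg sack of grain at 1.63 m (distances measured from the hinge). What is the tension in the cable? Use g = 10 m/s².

Sum moments about the hinge (the unknown hinge reaction has zero arm there).
Battery pack: 31.3 × 10 = 313 N down at 1.07 m → arm 1.07 m, τ = 313 × 1.07 = 334.9 N·m clockwise.
Sack of grain: 16.9 × 10 = 169 N down at 1.63 m → arm 1.63 m, τ = 169 × 1.63 = 275.5 N·m clockwise.
Total clockwise load moment = 610.4 N·m.
The cable tension T acts at 2.51 m; only its component perpendicular to the boom, T sinθ, produces torque. sinθ = h/√(h²+d²) = 1.21/√(1.21²+2.51²) = 0.4342.
For rotational equilibrium, T × 2.51 × 0.4342 = 610.4, so T = 610.4 / 1.09 = 560 N.

T ≈ 560 N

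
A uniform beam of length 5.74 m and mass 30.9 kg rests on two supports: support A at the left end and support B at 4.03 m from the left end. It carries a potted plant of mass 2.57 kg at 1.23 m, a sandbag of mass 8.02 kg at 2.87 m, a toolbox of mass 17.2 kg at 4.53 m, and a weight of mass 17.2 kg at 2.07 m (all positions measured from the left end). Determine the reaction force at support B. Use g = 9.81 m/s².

R_B ≈ 556 N

Taking torques about support A:
Beam weight: 30.9 × 9.81 = 303.1 N down at 2.87 m → arm 2.87 m, τ = 303.1 × 2.87 = 869.9 N·m clockwise.
Potted plant: 2.57 × 9.81 = 25.21 N down at 1.23 m → arm 1.23 m, τ = 25.21 × 1.23 = 31.01 N·m clockwise.
Sandbag: 8.02 × 9.81 = 78.68 N down at 2.87 m → arm 2.87 m, τ = 78.68 × 2.87 = 225.8 N·m clockwise.
Toolbox: 17.2 × 9.81 = 168.7 N down at 4.53 m → arm 4.53 m, τ = 168.7 × 4.53 = 764.2 N·m clockwise.
Weight: 17.2 × 9.81 = 168.7 N down at 2.07 m → arm 2.07 m, τ = 168.7 × 2.07 = 349.2 N·m clockwise.
Net load moment about support A = 2240 N·m clockwise.
Reaction R at support B is upward at 4.03 m, arm 4.03 m → moment R × 4.03 counterclockwise.
Setting net torque to zero: R × 4.03 = 2240 → R = 556 N.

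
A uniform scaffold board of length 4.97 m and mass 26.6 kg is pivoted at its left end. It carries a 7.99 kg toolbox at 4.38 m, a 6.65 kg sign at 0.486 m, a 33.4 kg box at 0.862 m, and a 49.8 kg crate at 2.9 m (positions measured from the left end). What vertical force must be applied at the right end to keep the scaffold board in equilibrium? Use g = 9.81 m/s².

Taking torques about the left end:
Beam weight: 26.6 × 9.81 = 260.9 N down at 2.485 m → arm 2.485 m, τ = 260.9 × 2.485 = 648.3 N·m clockwise.
Toolbox: 7.99 × 9.81 = 78.38 N down at 4.38 m → arm 4.38 m, τ = 78.38 × 4.38 = 343.3 N·m clockwise.
Sign: 6.65 × 9.81 = 65.24 N down at 0.486 m → arm 0.486 m, τ = 65.24 × 0.486 = 31.71 N·m clockwise.
Box: 33.4 × 9.81 = 327.7 N down at 0.862 m → arm 0.862 m, τ = 327.7 × 0.862 = 282.5 N·m clockwise.
Crate: 49.8 × 9.81 = 488.5 N down at 2.9 m → arm 2.9 m, τ = 488.5 × 2.9 = 1417 N·m clockwise.
Net moment of the loads = 2723 N·m clockwise.
The upward force F acts at the right end, arm 4.97 m, giving F × 4.97 counterclockwise.
Setting net torque to zero: F × 4.97 = 2723 → F = 2723 / 4.97 = 548 N.

F ≈ 548 N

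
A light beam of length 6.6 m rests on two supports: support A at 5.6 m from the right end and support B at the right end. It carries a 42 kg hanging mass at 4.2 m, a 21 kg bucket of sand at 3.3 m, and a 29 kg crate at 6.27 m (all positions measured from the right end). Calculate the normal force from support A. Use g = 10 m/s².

R_A ≈ 763 N

Sum moments about support B (its reaction then has zero moment arm).
Hanging mass: 42 × 10 = 420 N down at 4.2 m → arm 4.2 m, τ = 420 × 4.2 = 1764 N·m counterclockwise.
Bucket of sand: 21 × 10 = 210 N down at 3.3 m → arm 3.3 m, τ = 210 × 3.3 = 693 N·m counterclockwise.
Crate: 29 × 10 = 290 N down at 6.27 m → arm 6.27 m, τ = 290 × 6.27 = 1818 N·m counterclockwise.
Net load moment about support B = 4275 N·m counterclockwise.
Reaction R at support A is upward at 5.6 m, arm 5.6 m → moment R × 5.6 clockwise.
Στ = 0 ⇒ R × 5.6 = 4275 ⇒ R = 763 N.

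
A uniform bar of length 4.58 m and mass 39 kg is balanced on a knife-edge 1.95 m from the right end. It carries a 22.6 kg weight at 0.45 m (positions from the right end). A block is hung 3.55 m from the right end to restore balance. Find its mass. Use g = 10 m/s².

Choose the knife-edge (at 1.95 m from the right end) as the axis so the support reaction has zero arm there.
Beam weight: 39 × 10 = 390 N down at 2.29 m → arm 0.34 m, τ = 390 × 0.34 = 132.6 N·m counterclockwise.
Weight: 22.6 × 10 = 226 N down at 0.45 m → arm 1.5 m, τ = 226 × 1.5 = 339 N·m clockwise.
Net moment of known loads = 206.4 N·m clockwise.
An unknown mass m at 3.55 m has arm 1.6 m; its moment is m·g·1.6 counterclockwise.
Setting net torque to zero: m × 10 × 1.6 = 206.4 → m = 206.4 / (10 × 1.6) = 12.9 kg.

m ≈ 12.9 kg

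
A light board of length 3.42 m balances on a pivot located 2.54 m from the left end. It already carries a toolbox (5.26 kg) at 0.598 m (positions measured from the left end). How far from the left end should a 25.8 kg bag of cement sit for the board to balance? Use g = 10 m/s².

Choose the pivot (at 2.54 m from the left end) as the axis so the support reaction has zero arm there.
Toolbox: 5.26 × 10 = 52.6 N down at 0.598 m → arm 1.942 m, τ = 52.6 × 1.942 = 102.1 N·m counterclockwise.
Net moment of existing loads = 102.1 N·m counterclockwise.
The bag of cement weighs 25.8 × 10 = 258 N and must supply an equal clockwise moment, so its lever arm about the pivot is 102.1 / 258 = 0.396 m.
That puts it at 2.54 + 0.396 = 2.94 m from the left end.

x ≈ 2.94 m from the left end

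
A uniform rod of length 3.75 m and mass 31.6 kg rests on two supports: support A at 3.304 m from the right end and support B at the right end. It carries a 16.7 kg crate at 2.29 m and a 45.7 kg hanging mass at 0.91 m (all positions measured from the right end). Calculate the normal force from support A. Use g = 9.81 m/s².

R_A ≈ 413 N

Choose support B as the axis so its reaction then has zero moment arm.
Beam weight: 31.6 × 9.81 = 310 N down at 1.875 m → arm 1.875 m, τ = 310 × 1.875 = 581.2 N·m counterclockwise.
Crate: 16.7 × 9.81 = 163.8 N down at 2.29 m → arm 2.29 m, τ = 163.8 × 2.29 = 375.1 N·m counterclockwise.
Hanging mass: 45.7 × 9.81 = 448.3 N down at 0.91 m → arm 0.91 m, τ = 448.3 × 0.91 = 408 N·m counterclockwise.
Net load moment about support B = 1364 N·m counterclockwise.
Reaction R at support A is upward at 3.304 m, arm 3.304 m → moment R × 3.304 clockwise.
Στ = 0 ⇒ R × 3.304 = 1364 ⇒ R = 413 N.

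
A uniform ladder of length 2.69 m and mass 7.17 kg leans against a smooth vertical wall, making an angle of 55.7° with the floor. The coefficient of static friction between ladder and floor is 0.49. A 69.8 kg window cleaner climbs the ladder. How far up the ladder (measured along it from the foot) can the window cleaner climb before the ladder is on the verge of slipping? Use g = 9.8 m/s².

d ≈ 1.99 m

Take moments about the foot of the ladder.
Ladder weight 7.17×9.8 = 70.27 N acts at 1.345 m along the ladder; its horizontal arm is 1.345·cos55.7° = 0.7579 m → τ = 53.26 N·m clockwise.
Window cleaner weight 69.8×9.8 = 684 N at distance d → arm d·cos55.7° → τ = 684·d·0.5635 clockwise.
Wall normal N at the top has arm L sinθ = 2.222 m counterclockwise, so Στ = 0 gives N·2.222 = 53.26 + 385.4·d.
ΣFy = 0 ⇒ N_floor = 754.3 N, so the maximum friction is μ_s·N_floor = 0.49×754.3 = 369.6 N. ΣFx = 0 ⇒ N_wall = f, so at the slipping point N = 369.6 N.
Substituting: 369.6×2.222 = 53.26 + 385.4·d ⇒ d = (821.3 − 53.26) / 385.4 = 1.99 m.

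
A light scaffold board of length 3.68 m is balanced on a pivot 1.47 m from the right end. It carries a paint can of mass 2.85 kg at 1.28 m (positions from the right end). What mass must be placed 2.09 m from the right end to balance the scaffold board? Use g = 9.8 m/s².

Choose the pivot (at 1.47 m from the right end) as the axis so the support reaction has zero arm there.
Paint can: 2.85 × 9.8 = 27.93 N down at 1.28 m → arm 0.19 m, τ = 27.93 × 0.19 = 5.307 N·m clockwise.
Net moment of known loads = 5.307 N·m clockwise.
An unknown mass m at 2.09 m has arm 0.62 m; its moment is m·g·0.62 counterclockwise.
Στ = 0 ⇒ m × 9.8 × 0.62 = 5.307 ⇒ m = 5.307 / (9.8 × 0.62) = 0.873 kg.

m ≈ 0.873 kg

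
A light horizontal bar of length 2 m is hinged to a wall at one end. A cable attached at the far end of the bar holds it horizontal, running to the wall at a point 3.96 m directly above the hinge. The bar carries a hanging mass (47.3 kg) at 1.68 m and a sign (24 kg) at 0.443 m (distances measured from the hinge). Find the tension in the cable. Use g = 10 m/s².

T ≈ 505 N

About the hinge:
Hanging mass: 47.3 × 10 = 473 N down at 1.68 m → arm 1.68 m, τ = 473 × 1.68 = 794.6 N·m clockwise.
Sign: 24 × 10 = 240 N down at 0.443 m → arm 0.443 m, τ = 240 × 0.443 = 106.3 N·m clockwise.
Total clockwise load moment = 900.9 N·m.
The cable tension T acts at 2 m; only its component perpendicular to the bar, T sinθ, produces torque. sinθ = h/√(h²+d²) = 3.96/√(3.96²+2²) = 0.8926.
Setting net torque to zero: T × 2 × 0.8926 = 900.9 → T = 900.9 / 1.785 = 505 N.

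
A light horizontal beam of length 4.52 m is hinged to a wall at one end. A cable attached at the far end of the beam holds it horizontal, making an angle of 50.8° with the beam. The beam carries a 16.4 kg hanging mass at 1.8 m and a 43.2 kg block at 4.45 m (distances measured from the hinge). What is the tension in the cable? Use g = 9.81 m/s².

T ≈ 621 N

Taking torques about the hinge:
Hanging mass: 16.4 × 9.81 = 160.9 N down at 1.8 m → arm 1.8 m, τ = 160.9 × 1.8 = 289.6 N·m clockwise.
Block: 43.2 × 9.81 = 423.8 N down at 4.45 m → arm 4.45 m, τ = 423.8 × 4.45 = 1886 N·m clockwise.
Total clockwise load moment = 2176 N·m.
The cable tension T acts at 4.52 m; only its component perpendicular to the beam, T sinθ, produces torque. sin 50.8° = 0.7749.
Στ = 0 ⇒ T × 4.52 × 0.7749 = 2176 ⇒ T = 2176 / 3.503 = 621 N.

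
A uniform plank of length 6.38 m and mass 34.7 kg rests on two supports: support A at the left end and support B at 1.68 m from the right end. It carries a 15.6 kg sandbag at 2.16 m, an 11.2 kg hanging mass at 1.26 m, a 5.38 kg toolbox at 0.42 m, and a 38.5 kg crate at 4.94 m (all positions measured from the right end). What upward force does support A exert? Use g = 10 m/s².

R_A ≈ 370 N

Taking torques about support B:
Beam weight: 34.7 × 10 = 347 N down at 3.19 m → arm 1.51 m, τ = 347 × 1.51 = 524 N·m counterclockwise.
Sandbag: 15.6 × 10 = 156 N down at 2.16 m → arm 0.48 m, τ = 156 × 0.48 = 74.88 N·m counterclockwise.
Hanging mass: 11.2 × 10 = 112 N down at 1.26 m → arm 0.42 m, τ = 112 × 0.42 = 47.04 N·m clockwise.
Toolbox: 5.38 × 10 = 53.8 N down at 0.42 m → arm 1.26 m, τ = 53.8 × 1.26 = 67.79 N·m clockwise.
Crate: 38.5 × 10 = 385 N down at 4.94 m → arm 3.26 m, τ = 385 × 3.26 = 1255 N·m counterclockwise.
Net load moment about support B = 1739 N·m counterclockwise.
Reaction R at support A is upward at 6.38 m, arm 4.7 m → moment R × 4.7 clockwise.
Στ = 0 ⇒ R × 4.7 = 1739 ⇒ R = 370 N.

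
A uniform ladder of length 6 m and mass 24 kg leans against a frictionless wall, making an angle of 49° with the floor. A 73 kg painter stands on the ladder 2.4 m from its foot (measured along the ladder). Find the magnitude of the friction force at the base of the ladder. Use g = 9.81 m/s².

f ≈ 351 N

Taking torques about the foot of the ladder:
Ladder weight 24×9.81 = 235.4 N acts at 3 m along the ladder; its horizontal arm is 3·cos49° = 1.968 m → τ = 463.3 N·m clockwise.
Painter: 73×9.81 = 716.1 N at 2.4 m → arm 1.575 m → τ = 1128 N·m clockwise.
Wall normal N acts horizontally at the top; its moment arm is the height L sinθ = 6·sin49° = 4.528 m, counterclockwise.
Balancing moments: N × 4.528 = 1591, giving N = 351 N.
ΣFx = 0: friction at the foot balances the wall's push, so f = N_wall = 351 N.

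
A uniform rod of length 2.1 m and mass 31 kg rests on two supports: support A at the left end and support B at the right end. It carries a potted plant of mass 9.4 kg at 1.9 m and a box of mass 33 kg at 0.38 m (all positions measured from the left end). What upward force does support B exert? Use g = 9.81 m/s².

Choose support A as the axis so its reaction then has zero moment arm.
Beam weight: 31 × 9.81 = 304.1 N down at 1.05 m → arm 1.05 m, τ = 304.1 × 1.05 = 319.3 N·m clockwise.
Potted plant: 9.4 × 9.81 = 92.21 N down at 1.9 m → arm 1.9 m, τ = 92.21 × 1.9 = 175.2 N·m clockwise.
Box: 33 × 9.81 = 323.7 N down at 0.38 m → arm 0.38 m, τ = 323.7 × 0.38 = 123 N·m clockwise.
Net load moment about support A = 617.5 N·m clockwise.
Reaction R at support B is upward at 2.1 m, arm 2.1 m → moment R × 2.1 counterclockwise.
Balancing moments: R × 2.1 = 617.5, giving R = 294 N.

R_B ≈ 294 N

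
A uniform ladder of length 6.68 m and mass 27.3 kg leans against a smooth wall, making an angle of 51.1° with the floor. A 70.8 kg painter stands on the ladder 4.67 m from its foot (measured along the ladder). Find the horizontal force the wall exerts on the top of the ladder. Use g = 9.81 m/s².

Choose the foot of the ladder as the axis so the floor normal and friction both act there and drop out.
Ladder weight 27.3×9.81 = 267.8 N acts at 3.34 m along the ladder; its horizontal arm is 3.34·cos51.1° = 2.097 m → τ = 561.6 N·m clockwise.
Painter: 70.8×9.81 = 694.5 N at 4.67 m → arm 2.933 m → τ = 2037 N·m clockwise.
Wall normal N acts horizontally at the top; its moment arm is the height L sinθ = 6.68·sin51.1° = 5.199 m, counterclockwise.
For rotational equilibrium, N × 5.199 = 2599, so N = 500 N.

N_wall ≈ 500 N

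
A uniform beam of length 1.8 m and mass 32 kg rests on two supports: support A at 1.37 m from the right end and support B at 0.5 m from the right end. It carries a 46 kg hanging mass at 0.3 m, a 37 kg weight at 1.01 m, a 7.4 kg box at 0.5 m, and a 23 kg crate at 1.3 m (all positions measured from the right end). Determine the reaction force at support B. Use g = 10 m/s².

Taking torques about support A:
Beam weight: 32 × 10 = 320 N down at 0.9 m → arm 0.47 m, τ = 320 × 0.47 = 150.4 N·m clockwise.
Hanging mass: 46 × 10 = 460 N down at 0.3 m → arm 1.07 m, τ = 460 × 1.07 = 492.2 N·m clockwise.
Weight: 37 × 10 = 370 N down at 1.01 m → arm 0.36 m, τ = 370 × 0.36 = 133.2 N·m clockwise.
Box: 7.4 × 10 = 74 N down at 0.5 m → arm 0.87 m, τ = 74 × 0.87 = 64.38 N·m clockwise.
Crate: 23 × 10 = 230 N down at 1.3 m → arm 0.07 m, τ = 230 × 0.07 = 16.1 N·m clockwise.
Net load moment about support A = 856.3 N·m clockwise.
Reaction R at support B is upward at 0.5 m, arm 0.87 m → moment R × 0.87 counterclockwise.
For rotational equilibrium, R × 0.87 = 856.3, so R = 984 N.

R_B ≈ 984 N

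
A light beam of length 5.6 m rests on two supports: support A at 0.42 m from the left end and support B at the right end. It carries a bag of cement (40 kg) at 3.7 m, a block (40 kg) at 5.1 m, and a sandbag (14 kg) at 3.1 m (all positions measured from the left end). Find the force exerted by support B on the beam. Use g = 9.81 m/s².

Take moments about support A.
Bag of cement: 40 × 9.81 = 392.4 N down at 3.7 m → arm 3.28 m, τ = 392.4 × 3.28 = 1287 N·m clockwise.
Block: 40 × 9.81 = 392.4 N down at 5.1 m → arm 4.68 m, τ = 392.4 × 4.68 = 1836 N·m clockwise.
Sandbag: 14 × 9.81 = 137.3 N down at 3.1 m → arm 2.68 m, τ = 137.3 × 2.68 = 368 N·m clockwise.
Net load moment about support A = 3491 N·m clockwise.
Reaction R at support B is upward at 5.6 m, arm 5.18 m → moment R × 5.18 counterclockwise.
Setting net torque to zero: R × 5.18 = 3491 → R = 674 N.

R_B ≈ 674 N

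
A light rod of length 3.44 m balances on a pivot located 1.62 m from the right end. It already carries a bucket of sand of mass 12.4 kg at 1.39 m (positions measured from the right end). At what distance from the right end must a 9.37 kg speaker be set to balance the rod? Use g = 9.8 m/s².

Sum moments about the pivot (at 1.62 m from the right end) (the support reaction has zero arm there).
Bucket of sand: 12.4 × 9.8 = 121.5 N down at 1.39 m → arm 0.23 m, τ = 121.5 × 0.23 = 27.95 N·m clockwise.
Net moment of existing loads = 27.95 N·m clockwise.
The speaker weighs 9.37 × 9.8 = 91.83 N and must supply an equal counterclockwise moment, so its lever arm about the pivot is 27.95 / 91.83 = 0.304 m.
That puts it at 1.62 + 0.304 = 1.92 m from the right end.

x ≈ 1.92 m from the right end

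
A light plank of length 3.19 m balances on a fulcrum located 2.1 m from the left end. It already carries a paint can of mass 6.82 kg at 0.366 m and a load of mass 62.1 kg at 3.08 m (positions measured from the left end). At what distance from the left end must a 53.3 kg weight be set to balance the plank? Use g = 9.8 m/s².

About the fulcrum (at 2.1 m from the left end):
Paint can: 6.82 × 9.8 = 66.84 N down at 0.366 m → arm 1.734 m, τ = 66.84 × 1.734 = 115.9 N·m counterclockwise.
Load: 62.1 × 9.8 = 608.6 N down at 3.08 m → arm 0.98 m, τ = 608.6 × 0.98 = 596.4 N·m clockwise.
Net moment of existing loads = 480.5 N·m clockwise.
The weight weighs 53.3 × 9.8 = 522.3 N and must supply an equal counterclockwise moment, so its lever arm about the fulcrum is 480.5 / 522.3 = 0.92 m.
That puts it at 2.1 − 0.92 = 1.18 m from the left end.

x ≈ 1.18 m from the left end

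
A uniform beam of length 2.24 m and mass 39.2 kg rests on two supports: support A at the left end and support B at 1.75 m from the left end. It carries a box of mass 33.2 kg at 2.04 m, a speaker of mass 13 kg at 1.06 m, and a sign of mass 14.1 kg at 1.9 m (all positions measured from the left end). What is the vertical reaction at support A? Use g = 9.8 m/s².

R_A ≈ 123 N

Choose support B as the axis so its reaction then has zero moment arm.
Beam weight: 39.2 × 9.8 = 384.2 N down at 1.12 m → arm 0.63 m, τ = 384.2 × 0.63 = 242 N·m counterclockwise.
Box: 33.2 × 9.8 = 325.4 N down at 2.04 m → arm 0.29 m, τ = 325.4 × 0.29 = 94.37 N·m clockwise.
Speaker: 13 × 9.8 = 127.4 N down at 1.06 m → arm 0.69 m, τ = 127.4 × 0.69 = 87.91 N·m counterclockwise.
Sign: 14.1 × 9.8 = 138.2 N down at 1.9 m → arm 0.15 m, τ = 138.2 × 0.15 = 20.73 N·m clockwise.
Net load moment about support B = 214.8 N·m counterclockwise.
Reaction R at support A is upward at 0 m, arm 1.75 m → moment R × 1.75 clockwise.
Setting net torque to zero: R × 1.75 = 214.8 → R = 123 N.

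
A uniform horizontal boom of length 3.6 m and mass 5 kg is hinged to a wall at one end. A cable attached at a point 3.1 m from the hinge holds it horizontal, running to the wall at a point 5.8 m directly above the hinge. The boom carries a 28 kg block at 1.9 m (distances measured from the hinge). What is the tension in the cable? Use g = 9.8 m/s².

Take moments about the hinge.
Beam weight: 5 × 9.8 = 49 N down at 1.8 m → arm 1.8 m, τ = 49 × 1.8 = 88.2 N·m clockwise.
Block: 28 × 9.8 = 274.4 N down at 1.9 m → arm 1.9 m, τ = 274.4 × 1.9 = 521.4 N·m clockwise.
Total clockwise load moment = 609.6 N·m.
The cable tension T acts at 3.1 m; only its component perpendicular to the boom, T sinθ, produces torque. sinθ = h/√(h²+d²) = 5.8/√(5.8²+3.1²) = 0.8819.
Στ = 0 ⇒ T × 3.1 × 0.8819 = 609.6 ⇒ T = 609.6 / 2.734 = 223 N.

T ≈ 223 N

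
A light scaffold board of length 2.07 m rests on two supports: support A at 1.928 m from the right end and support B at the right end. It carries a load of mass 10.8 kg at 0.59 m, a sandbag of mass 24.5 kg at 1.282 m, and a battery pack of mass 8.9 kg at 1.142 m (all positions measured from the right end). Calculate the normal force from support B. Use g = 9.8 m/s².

Taking torques about support A:
Load: 10.8 × 9.8 = 105.8 N down at 0.59 m → arm 1.338 m, τ = 105.8 × 1.338 = 141.6 N·m clockwise.
Sandbag: 24.5 × 9.8 = 240.1 N down at 1.282 m → arm 0.646 m, τ = 240.1 × 0.646 = 155.1 N·m clockwise.
Battery pack: 8.9 × 9.8 = 87.22 N down at 1.142 m → arm 0.786 m, τ = 87.22 × 0.786 = 68.55 N·m clockwise.
Net load moment about support A = 365.2 N·m clockwise.
Reaction R at support B is upward at 0 m, arm 1.928 m → moment R × 1.928 counterclockwise.
Στ = 0 ⇒ R × 1.928 = 365.2 ⇒ R = 189 N.

R_B ≈ 189 N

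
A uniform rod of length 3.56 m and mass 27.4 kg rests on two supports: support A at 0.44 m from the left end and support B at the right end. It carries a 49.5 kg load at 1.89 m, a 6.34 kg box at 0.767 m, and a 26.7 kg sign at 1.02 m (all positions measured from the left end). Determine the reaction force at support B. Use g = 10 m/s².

About support A:
Beam weight: 27.4 × 10 = 274 N down at 1.78 m → arm 1.34 m, τ = 274 × 1.34 = 367.2 N·m clockwise.
Load: 49.5 × 10 = 495 N down at 1.89 m → arm 1.45 m, τ = 495 × 1.45 = 717.8 N·m clockwise.
Box: 6.34 × 10 = 63.4 N down at 0.767 m → arm 0.327 m, τ = 63.4 × 0.327 = 20.73 N·m clockwise.
Sign: 26.7 × 10 = 267 N down at 1.02 m → arm 0.58 m, τ = 267 × 0.58 = 154.9 N·m clockwise.
Net load moment about support A = 1261 N·m clockwise.
Reaction R at support B is upward at 3.56 m, arm 3.12 m → moment R × 3.12 counterclockwise.
Balancing moments: R × 3.12 = 1261, giving R = 404 N.

R_B ≈ 404 N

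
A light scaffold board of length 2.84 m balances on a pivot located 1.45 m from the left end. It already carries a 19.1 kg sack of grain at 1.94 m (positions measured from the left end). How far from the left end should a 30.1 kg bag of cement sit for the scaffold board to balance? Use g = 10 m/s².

x ≈ 1.14 m from the left end

About the pivot (at 1.45 m from the left end):
Sack of grain: 19.1 × 10 = 191 N down at 1.94 m → arm 0.49 m, τ = 191 × 0.49 = 93.59 N·m clockwise.
Net moment of existing loads = 93.59 N·m clockwise.
The bag of cement weighs 30.1 × 10 = 301 N and must supply an equal counterclockwise moment, so its lever arm about the pivot is 93.59 / 301 = 0.311 m.
That puts it at 1.45 − 0.311 = 1.14 m from the left end.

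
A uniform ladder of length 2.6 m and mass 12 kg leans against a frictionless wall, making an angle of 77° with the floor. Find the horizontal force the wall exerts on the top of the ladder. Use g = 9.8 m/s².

N_wall ≈ 13.6 N

Choose the foot of the ladder as the axis so the floor normal and friction both act there and drop out.
Ladder weight 12×9.8 = 117.6 N acts at 1.3 m along the ladder; its horizontal arm is 1.3·cos77° = 0.2924 m → τ = 34.39 N·m clockwise.
Wall normal N acts horizontally at the top; its moment arm is the height L sinθ = 2.6·sin77° = 2.533 m, counterclockwise.
Balancing moments: N × 2.533 = 34.39, giving N = 13.6 N.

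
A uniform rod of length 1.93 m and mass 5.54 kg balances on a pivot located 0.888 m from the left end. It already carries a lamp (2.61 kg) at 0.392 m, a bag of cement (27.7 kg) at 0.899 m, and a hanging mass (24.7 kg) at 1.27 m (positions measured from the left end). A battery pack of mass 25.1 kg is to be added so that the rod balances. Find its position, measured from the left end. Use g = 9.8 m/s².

Taking torques about the pivot (at 0.888 m from the left end):
Beam weight: 5.54 × 9.8 = 54.29 N down at 0.965 m → arm 0.077 m, τ = 54.29 × 0.077 = 4.18 N·m clockwise.
Lamp: 2.61 × 9.8 = 25.58 N down at 0.392 m → arm 0.496 m, τ = 25.58 × 0.496 = 12.69 N·m counterclockwise.
Bag of cement: 27.7 × 9.8 = 271.5 N down at 0.899 m → arm 0.011 m, τ = 271.5 × 0.011 = 2.986 N·m clockwise.
Hanging mass: 24.7 × 9.8 = 242.1 N down at 1.27 m → arm 0.382 m, τ = 242.1 × 0.382 = 92.48 N·m clockwise.
Net moment of existing loads = 86.96 N·m clockwise.
The battery pack weighs 25.1 × 9.8 = 246 N and must supply an equal counterclockwise moment, so its lever arm about the pivot is 86.96 / 246 = 0.353 m.
That puts it at 0.888 − 0.353 = 0.535 m from the left end.

x ≈ 0.535 m from the left end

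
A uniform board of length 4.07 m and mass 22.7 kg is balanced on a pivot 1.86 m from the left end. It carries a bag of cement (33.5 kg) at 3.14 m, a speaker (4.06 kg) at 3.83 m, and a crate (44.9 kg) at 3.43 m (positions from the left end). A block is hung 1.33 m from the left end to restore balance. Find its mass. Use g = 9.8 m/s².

m ≈ 236 kg

Choose the pivot (at 1.86 m from the left end) as the axis so the support reaction has zero arm there.
Beam weight: 22.7 × 9.8 = 222.5 N down at 2.035 m → arm 0.175 m, τ = 222.5 × 0.175 = 38.94 N·m clockwise.
Bag of cement: 33.5 × 9.8 = 328.3 N down at 3.14 m → arm 1.28 m, τ = 328.3 × 1.28 = 420.2 N·m clockwise.
Speaker: 4.06 × 9.8 = 39.79 N down at 3.83 m → arm 1.97 m, τ = 39.79 × 1.97 = 78.39 N·m clockwise.
Crate: 44.9 × 9.8 = 440 N down at 3.43 m → arm 1.57 m, τ = 440 × 1.57 = 690.8 N·m clockwise.
Net moment of known loads = 1228 N·m clockwise.
An unknown mass m at 1.33 m has arm 0.53 m; its moment is m·g·0.53 counterclockwise.
For rotational equilibrium, m × 9.8 × 0.53 = 1228, so m = 1228 / (9.8 × 0.53) = 236 kg.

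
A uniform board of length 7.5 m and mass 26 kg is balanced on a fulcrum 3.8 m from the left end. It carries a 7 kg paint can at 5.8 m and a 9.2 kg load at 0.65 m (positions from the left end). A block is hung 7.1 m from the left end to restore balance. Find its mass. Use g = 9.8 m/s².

Sum moments about the fulcrum (at 3.8 m from the left end) (the support reaction has zero arm there).
Beam weight: 26 × 9.8 = 254.8 N down at 3.75 m → arm 0.05 m, τ = 254.8 × 0.05 = 12.74 N·m counterclockwise.
Paint can: 7 × 9.8 = 68.6 N down at 5.8 m → arm 2 m, τ = 68.6 × 2 = 137.2 N·m clockwise.
Load: 9.2 × 9.8 = 90.16 N down at 0.65 m → arm 3.15 m, τ = 90.16 × 3.15 = 284 N·m counterclockwise.
Net moment of known loads = 159.5 N·m counterclockwise.
An unknown mass m at 7.1 m has arm 3.3 m; its moment is m·g·3.3 clockwise.
Balancing moments: m × 9.8 × 3.3 = 159.5, giving m = 159.5 / (9.8 × 3.3) = 4.93 kg.

m ≈ 4.93 kg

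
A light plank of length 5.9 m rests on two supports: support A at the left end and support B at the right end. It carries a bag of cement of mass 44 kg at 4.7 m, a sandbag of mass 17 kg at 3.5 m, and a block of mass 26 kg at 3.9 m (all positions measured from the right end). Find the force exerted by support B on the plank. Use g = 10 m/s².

About support A:
Bag of cement: 44 × 10 = 440 N down at 4.7 m → arm 1.2 m, τ = 440 × 1.2 = 528 N·m clockwise.
Sandbag: 17 × 10 = 170 N down at 3.5 m → arm 2.4 m, τ = 170 × 2.4 = 408 N·m clockwise.
Block: 26 × 10 = 260 N down at 3.9 m → arm 2 m, τ = 260 × 2 = 520 N·m clockwise.
Net load moment about support A = 1456 N·m clockwise.
Reaction R at support B is upward at 0 m, arm 5.9 m → moment R × 5.9 counterclockwise.
For rotational equilibrium, R × 5.9 = 1456, so R = 247 N.

R_B ≈ 247 N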